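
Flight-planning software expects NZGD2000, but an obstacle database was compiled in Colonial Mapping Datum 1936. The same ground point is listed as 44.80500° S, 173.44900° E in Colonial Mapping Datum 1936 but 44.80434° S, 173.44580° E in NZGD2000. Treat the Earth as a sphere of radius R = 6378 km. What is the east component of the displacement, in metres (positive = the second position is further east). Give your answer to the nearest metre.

Δφ = -44.80434° − -44.80500° = +0.00066°; Δλ = 173.44580° − 173.44900° = -0.00320°.
1° along a meridian = πR/180 = 111317 m.
ΔN = Δφ × 111317 = 73.5 m; ΔE = Δλ × 111317 × cos(-44.80500°) = -0.00320 × 111317 × 0.709509 = -252.7 m.

ΔE = -253 m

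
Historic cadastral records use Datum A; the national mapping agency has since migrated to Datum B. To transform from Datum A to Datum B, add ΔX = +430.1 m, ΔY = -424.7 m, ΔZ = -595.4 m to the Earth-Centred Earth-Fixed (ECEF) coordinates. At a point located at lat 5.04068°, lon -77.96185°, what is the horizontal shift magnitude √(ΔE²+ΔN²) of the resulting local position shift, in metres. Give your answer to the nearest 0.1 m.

718.8 m

At φ = 5.04068°, λ = -77.96185°: sin φ = 0.087863, cos φ = 0.996133, sin λ = -0.978009, cos λ = 0.208563.
ΔE = −sin λ·ΔX + cos λ·ΔY = −(-0.978009)·(430.1) + (0.208563)·(-424.7) = 332.06 m.
ΔN = −sin φ cos λ·ΔX − sin φ sin λ·ΔY + cos φ·ΔZ = −(0.087863)(0.208563)(430.1) − (0.087863)(-0.978009)(-424.7) + (0.996133)(-595.4) = -637.47 m.
Horizontal magnitude = √(ΔE² + ΔN²) = √(332.06² + (-637.47)²) = 718.78 m.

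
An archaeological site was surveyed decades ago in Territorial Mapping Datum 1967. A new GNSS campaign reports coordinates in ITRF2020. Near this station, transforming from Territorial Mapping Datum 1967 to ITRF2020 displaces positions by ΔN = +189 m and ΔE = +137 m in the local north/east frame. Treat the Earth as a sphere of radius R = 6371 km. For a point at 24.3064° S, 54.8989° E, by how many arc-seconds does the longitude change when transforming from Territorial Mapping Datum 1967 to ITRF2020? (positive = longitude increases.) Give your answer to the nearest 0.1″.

At latitude -24.3064°, cos φ = 0.911357.
One radian of longitude at latitude φ spans R cos φ, so Δλ = ΔE / (R cos φ) = 137.0 / (6371000 × 0.911357) = 2.3595e-05 rad = 4.867″.

Δλ = 4.9″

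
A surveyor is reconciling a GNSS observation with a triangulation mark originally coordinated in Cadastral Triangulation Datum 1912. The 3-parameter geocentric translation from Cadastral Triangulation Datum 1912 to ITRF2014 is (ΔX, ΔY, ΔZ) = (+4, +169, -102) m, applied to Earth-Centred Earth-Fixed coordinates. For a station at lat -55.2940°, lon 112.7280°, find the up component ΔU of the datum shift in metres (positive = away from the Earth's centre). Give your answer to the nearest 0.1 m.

At φ = -55.2940°, λ = 112.7280°: sin φ = -0.822084, cos φ = 0.569366, sin λ = 0.922349, cos λ = -0.386357.
ΔU = cos φ cos λ·ΔX + cos φ sin λ·ΔY + sin φ·ΔZ = (0.569366)(-0.386357)(4) + (0.569366)(0.922349)(169) + (-0.822084)(-102) = 171.72 m.

ΔU = 171.7 m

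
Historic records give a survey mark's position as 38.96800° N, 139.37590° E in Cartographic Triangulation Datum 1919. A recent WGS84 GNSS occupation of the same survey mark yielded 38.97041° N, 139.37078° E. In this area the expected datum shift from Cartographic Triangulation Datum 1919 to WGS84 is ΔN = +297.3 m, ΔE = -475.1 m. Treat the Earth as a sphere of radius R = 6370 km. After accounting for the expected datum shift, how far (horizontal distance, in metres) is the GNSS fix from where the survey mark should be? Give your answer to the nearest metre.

44 m

Observed coordinate differences: Δφ = +0.00241°, Δλ = -0.00512°.
Converting to metres (1° lat = 111177 m, cos φ = 0.777497): observed ΔN = 267.9 m, observed ΔE = -442.6 m.
Subtracting the expected shift leaves a residual of 267.9 − (297.3) = -29.4 m north and -442.6 − (-475.1) = 32.5 m east.
Residual distance = √((-29.4)² + 32.5²) = 43.8 m.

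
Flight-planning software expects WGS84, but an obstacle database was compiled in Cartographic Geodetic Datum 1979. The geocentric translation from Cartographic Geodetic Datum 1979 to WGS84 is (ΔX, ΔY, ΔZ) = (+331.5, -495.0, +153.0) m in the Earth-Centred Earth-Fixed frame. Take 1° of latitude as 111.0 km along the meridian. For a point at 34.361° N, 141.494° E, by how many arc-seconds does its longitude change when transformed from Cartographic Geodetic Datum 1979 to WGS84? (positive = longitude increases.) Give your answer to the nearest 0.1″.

sin φ = 0.564405, cos φ = 0.825498, sin λ = 0.622597, cos λ = -0.782543.
East component: ΔE = −sin λ·ΔX + cos λ·ΔY = −(0.622597)(331.5) + (-0.782543)(-495.0) = 180.97 m.
1° of latitude spans 111000 m; at latitude φ, 1° of longitude spans that × cos φ = 91630.3 m, so Δλ = 180.97 / 91630.3 × 3600 = 7.110″.

Δλ = 7.1″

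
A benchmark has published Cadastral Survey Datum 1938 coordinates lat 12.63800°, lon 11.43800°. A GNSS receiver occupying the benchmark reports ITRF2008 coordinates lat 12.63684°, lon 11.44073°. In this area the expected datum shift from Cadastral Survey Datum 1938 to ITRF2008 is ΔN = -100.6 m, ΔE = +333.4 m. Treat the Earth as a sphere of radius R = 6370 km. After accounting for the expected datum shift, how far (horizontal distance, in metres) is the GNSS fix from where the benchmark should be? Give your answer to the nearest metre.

Observed coordinate differences: Δφ = -0.00116°, Δλ = +0.00273°.
Converting to metres (1° lat = 111177 m, cos φ = 0.975772): observed ΔN = -129.0 m, observed ΔE = 296.2 m.
Subtracting the expected shift leaves a residual of -129.0 − (-100.6) = -28.4 m north and 296.2 − (333.4) = -37.2 m east.
Residual distance = √((-28.4)² + (-37.2)²) = 46.8 m.

47 m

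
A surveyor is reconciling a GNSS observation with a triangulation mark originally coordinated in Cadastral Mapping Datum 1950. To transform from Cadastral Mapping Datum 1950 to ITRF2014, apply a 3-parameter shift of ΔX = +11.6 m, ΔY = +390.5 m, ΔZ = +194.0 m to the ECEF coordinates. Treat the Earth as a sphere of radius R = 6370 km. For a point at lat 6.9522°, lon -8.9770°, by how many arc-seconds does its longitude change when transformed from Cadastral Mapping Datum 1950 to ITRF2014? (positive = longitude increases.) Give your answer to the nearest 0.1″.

Δλ = 12.6″

sin φ = 0.121041, cos φ = 0.992647, sin λ = -0.156038, cos λ = 0.987751.
East component: ΔE = −sin λ·ΔX + cos λ·ΔY = −(-0.156038)(11.6) + (0.987751)(390.5) = 387.53 m.
1° of latitude spans πR/180 = 111177 m; at latitude φ, 1° of longitude spans that × cos φ = 110360.0 m, so Δλ = 387.53 / 110360.0 × 3600 = 12.641″.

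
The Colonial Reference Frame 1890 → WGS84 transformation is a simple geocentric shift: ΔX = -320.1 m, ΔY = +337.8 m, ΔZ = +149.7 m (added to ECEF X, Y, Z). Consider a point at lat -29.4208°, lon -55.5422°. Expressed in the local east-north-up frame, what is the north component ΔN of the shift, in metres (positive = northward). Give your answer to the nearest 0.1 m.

The local north axis is (−sin φ cos λ, −sin φ sin λ, cos φ), giving ΔN = -88.966 − 136.820 + 130.394 = -95.39 m.

ΔN = -95.4 m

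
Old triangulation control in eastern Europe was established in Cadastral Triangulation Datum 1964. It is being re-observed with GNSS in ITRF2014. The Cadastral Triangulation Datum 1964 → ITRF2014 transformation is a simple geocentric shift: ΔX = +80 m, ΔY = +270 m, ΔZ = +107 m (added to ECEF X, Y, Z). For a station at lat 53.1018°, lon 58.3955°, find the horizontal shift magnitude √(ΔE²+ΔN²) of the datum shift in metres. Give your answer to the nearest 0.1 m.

At φ = 53.1018°, λ = 58.3955°: sin φ = 0.799704, cos φ = 0.600395, sin λ = 0.851686, cos λ = 0.524053.
ΔE = −sin λ·ΔX + cos λ·ΔY = −(0.851686)·(80) + (0.524053)·(270) = 73.36 m.
ΔN = −sin φ cos λ·ΔX − sin φ sin λ·ΔY + cos φ·ΔZ = −(0.799704)(0.524053)(80) − (0.799704)(0.851686)(270) + (0.600395)(107) = -153.18 m.
Horizontal magnitude = √(ΔE² + ΔN²) = √(73.36² + (-153.18)²) = 169.84 m.

169.8 m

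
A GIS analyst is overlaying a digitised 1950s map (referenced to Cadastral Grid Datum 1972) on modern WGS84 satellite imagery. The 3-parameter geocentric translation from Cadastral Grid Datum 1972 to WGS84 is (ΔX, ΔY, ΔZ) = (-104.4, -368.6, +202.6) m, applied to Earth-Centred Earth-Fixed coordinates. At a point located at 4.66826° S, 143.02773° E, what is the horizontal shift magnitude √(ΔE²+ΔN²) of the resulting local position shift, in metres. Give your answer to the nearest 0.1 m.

405.0 m

At φ = -4.66826°, λ = 143.02773°: sin φ = -0.081386, cos φ = 0.996683, sin λ = 0.601428, cos λ = -0.798927.
ΔE = −sin λ·ΔX + cos λ·ΔY = −(0.601428)·(-104.4) + (-0.798927)·(-368.6) = 357.27 m.
ΔN = −sin φ cos λ·ΔX − sin φ sin λ·ΔY + cos φ·ΔZ = −(-0.081386)(-0.798927)(-104.4) − (-0.081386)(0.601428)(-368.6) + (0.996683)(202.6) = 190.67 m.
Horizontal magnitude = √(ΔE² + ΔN²) = √(357.27² + 190.67²) = 404.97 m.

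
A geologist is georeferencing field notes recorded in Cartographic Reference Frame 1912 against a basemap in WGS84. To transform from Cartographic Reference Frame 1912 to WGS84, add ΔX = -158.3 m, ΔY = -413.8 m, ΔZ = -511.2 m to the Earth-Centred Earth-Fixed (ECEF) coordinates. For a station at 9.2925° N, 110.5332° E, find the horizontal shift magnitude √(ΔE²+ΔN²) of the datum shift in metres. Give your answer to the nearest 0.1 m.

At φ = 9.2925°, λ = 110.5332°: sin φ = 0.161475, cos φ = 0.986877, sin λ = 0.936469, cos λ = -0.350750.
ΔE = −sin λ·ΔX + cos λ·ΔY = −(0.936469)·(-158.3) + (-0.350750)·(-413.8) = 293.38 m.
ΔN = −sin φ cos λ·ΔX − sin φ sin λ·ΔY + cos φ·ΔZ = −(0.161475)(-0.350750)(-158.3) − (0.161475)(0.936469)(-413.8) + (0.986877)(-511.2) = -450.88 m.
Horizontal magnitude = √(ΔE² + ΔN²) = √(293.38² + (-450.88)²) = 537.93 m.

537.9 m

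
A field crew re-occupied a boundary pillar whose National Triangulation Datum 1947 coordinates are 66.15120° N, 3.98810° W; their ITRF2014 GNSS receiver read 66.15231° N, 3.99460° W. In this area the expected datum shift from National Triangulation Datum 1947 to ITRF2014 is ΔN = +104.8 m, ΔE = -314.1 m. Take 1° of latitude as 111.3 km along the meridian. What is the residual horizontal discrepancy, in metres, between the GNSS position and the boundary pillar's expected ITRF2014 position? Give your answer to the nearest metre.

29 m

Observed coordinate differences: Δφ = +0.00111°, Δλ = -0.00650°.
Converting to metres (1° lat = 111300 m, cos φ = 0.404324): observed ΔN = 123.5 m, observed ΔE = -292.5 m.
Subtracting the expected shift leaves a residual of 123.5 − (104.8) = 18.7 m north and -292.5 − (-314.1) = 21.6 m east.
Residual distance = √(18.7² + 21.6²) = 28.6 m.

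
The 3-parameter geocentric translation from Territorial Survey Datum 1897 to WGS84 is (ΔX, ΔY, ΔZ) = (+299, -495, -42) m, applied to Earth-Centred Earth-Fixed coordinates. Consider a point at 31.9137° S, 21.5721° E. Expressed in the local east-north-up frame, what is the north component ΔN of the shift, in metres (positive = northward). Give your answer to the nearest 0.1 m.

ΔN = 15.1 m

The local north axis is (−sin φ cos λ, −sin φ sin λ, cos φ), giving ΔN = 146.992 − 96.211 − 35.652 = 15.13 m.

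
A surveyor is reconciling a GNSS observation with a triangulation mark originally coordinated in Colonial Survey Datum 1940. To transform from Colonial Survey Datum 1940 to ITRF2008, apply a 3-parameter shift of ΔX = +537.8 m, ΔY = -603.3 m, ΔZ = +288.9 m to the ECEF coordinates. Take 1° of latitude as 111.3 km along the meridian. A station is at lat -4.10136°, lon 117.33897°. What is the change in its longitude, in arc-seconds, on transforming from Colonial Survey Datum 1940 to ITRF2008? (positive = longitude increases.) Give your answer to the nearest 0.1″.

sin φ = -0.071521, cos φ = 0.997439, sin λ = 0.888305, cos λ = -0.459254.
East component: ΔE = −sin λ·ΔX + cos λ·ΔY = −(0.888305)(537.8) + (-0.459254)(-603.3) = -200.66 m.
1° of latitude spans 111300 m; at latitude φ, 1° of longitude spans that × cos φ = 111015.0 m, so Δλ = -200.66 / 111015.0 × 3600 = -6.507″.

Δλ = -6.5″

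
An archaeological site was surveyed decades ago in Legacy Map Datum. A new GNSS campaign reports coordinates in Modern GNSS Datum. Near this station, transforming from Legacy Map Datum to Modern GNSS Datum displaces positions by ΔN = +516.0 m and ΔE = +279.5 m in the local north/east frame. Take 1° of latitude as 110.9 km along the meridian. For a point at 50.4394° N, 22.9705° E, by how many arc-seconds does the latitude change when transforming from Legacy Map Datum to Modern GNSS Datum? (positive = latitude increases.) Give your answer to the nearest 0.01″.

Δφ = 16.75″

1° of latitude = 110.9 km, so Δφ = 516.0 / 110900 = 0.0046528° = 16.750″.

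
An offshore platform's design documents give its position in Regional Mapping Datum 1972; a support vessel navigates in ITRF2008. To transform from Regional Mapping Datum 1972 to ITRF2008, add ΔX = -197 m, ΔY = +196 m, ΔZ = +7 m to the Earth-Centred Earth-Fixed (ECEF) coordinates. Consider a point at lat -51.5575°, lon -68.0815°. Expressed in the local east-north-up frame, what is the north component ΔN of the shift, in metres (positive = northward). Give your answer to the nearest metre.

The local north axis is (−sin φ cos λ, −sin φ sin λ, cos φ), giving ΔN = -57.597 − 142.417 + 4.352 = -195.66 m.

ΔN = -196 m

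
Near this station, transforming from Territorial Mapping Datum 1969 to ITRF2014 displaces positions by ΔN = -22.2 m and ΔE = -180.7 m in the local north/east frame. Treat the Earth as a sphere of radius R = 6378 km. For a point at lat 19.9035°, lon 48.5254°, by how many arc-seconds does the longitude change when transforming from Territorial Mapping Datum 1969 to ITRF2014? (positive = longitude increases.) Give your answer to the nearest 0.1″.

Δλ = -6.2″

At latitude 19.9035°, cos φ = 0.940267.
One radian of longitude at latitude φ spans R cos φ, so Δλ = ΔE / (R cos φ) = -180.7 / (6378000 × 0.940267) = -3.0132e-05 rad = -6.215″.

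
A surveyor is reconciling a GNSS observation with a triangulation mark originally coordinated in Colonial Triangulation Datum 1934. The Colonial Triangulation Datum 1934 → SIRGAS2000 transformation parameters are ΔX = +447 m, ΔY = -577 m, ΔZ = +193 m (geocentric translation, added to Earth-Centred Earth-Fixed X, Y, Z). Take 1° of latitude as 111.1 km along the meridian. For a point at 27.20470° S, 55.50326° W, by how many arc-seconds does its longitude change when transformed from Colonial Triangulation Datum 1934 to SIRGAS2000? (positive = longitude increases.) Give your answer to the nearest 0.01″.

sin φ = -0.457171, cos φ = 0.889379, sin λ = -0.824158, cos λ = 0.566359.
East component: ΔE = −sin λ·ΔX + cos λ·ΔY = −(-0.824158)(447) + (0.566359)(-577) = 41.61 m.
1° of latitude spans 111100 m; at latitude φ, 1° of longitude spans that × cos φ = 98810.0 m, so Δλ = 41.61 / 98810.0 × 3600 = 1.516″.

Δλ = 1.52″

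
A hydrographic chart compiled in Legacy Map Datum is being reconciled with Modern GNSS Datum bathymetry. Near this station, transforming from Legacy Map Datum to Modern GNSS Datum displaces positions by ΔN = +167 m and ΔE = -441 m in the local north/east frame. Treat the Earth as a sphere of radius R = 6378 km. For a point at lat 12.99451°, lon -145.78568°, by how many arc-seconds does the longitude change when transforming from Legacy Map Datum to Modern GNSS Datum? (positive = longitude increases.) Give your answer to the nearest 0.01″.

Δλ = -14.64″

At latitude 12.99451°, cos φ = 0.974392.
One radian of longitude at latitude φ spans R cos φ, so Δλ = ΔE / (R cos φ) = -441.0 / (6378000 × 0.974392) = -7.0961e-05 rad = -14.637″.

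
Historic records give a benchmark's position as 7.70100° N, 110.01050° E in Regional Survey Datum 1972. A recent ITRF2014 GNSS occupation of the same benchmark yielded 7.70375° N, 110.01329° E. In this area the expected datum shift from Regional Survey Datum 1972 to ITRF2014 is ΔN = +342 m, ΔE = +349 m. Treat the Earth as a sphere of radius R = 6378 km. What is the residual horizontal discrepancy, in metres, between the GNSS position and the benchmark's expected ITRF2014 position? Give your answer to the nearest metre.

Observed coordinate differences: Δφ = +0.00275°, Δλ = +0.00279°.
Converting to metres (1° lat = 111317 m, cos φ = 0.990981): observed ΔN = 306.1 m, observed ΔE = 307.8 m.
Subtracting the expected shift leaves a residual of 306.1 − (342) = -35.9 m north and 307.8 − (349) = -41.2 m east.
Residual distance = √((-35.9)² + (-41.2)²) = 54.7 m.

55 m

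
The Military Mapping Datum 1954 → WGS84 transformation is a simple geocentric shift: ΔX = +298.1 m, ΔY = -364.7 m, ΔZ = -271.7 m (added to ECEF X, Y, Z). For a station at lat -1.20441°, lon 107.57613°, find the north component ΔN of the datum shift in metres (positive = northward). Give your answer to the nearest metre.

The local north axis is (−sin φ cos λ, −sin φ sin λ, cos φ), giving ΔN = -1.892 − 7.308 − 271.640 = -280.84 m.

ΔN = -281 m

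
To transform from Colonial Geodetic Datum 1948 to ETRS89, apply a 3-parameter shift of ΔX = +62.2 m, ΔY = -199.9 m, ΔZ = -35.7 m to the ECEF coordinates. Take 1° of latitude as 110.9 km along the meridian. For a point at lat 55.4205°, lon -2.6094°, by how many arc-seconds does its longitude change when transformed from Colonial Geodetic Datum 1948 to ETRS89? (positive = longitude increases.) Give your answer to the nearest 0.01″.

sin φ = 0.823339, cos φ = 0.567549, sin λ = -0.045527, cos λ = 0.998963.
East component: ΔE = −sin λ·ΔX + cos λ·ΔY = −(-0.045527)(62.2) + (0.998963)(-199.9) = -196.86 m.
1° of latitude spans 110900 m; at latitude φ, 1° of longitude spans that × cos φ = 62941.2 m, so Δλ = -196.86 / 62941.2 × 3600 = -11.260″.

Δλ = -11.26″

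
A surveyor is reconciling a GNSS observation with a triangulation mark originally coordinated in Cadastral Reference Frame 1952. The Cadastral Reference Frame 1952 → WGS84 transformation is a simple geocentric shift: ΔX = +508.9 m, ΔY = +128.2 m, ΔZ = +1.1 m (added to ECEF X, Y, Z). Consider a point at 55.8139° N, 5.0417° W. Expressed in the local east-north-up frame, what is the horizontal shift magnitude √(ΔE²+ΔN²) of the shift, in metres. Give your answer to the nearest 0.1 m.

At φ = 55.8139°, λ = -5.0417°: sin φ = 0.827217, cos φ = 0.561883, sin λ = -0.087881, cos λ = 0.996131.
ΔE = −sin λ·ΔX + cos λ·ΔY = −(-0.087881)·(508.9) + (0.996131)·(128.2) = 172.43 m.
ΔN = −sin φ cos λ·ΔX − sin φ sin λ·ΔY + cos φ·ΔZ = −(0.827217)(0.996131)(508.9) − (0.827217)(-0.087881)(128.2) + (0.561883)(1.1) = -409.40 m.
Horizontal magnitude = √(ΔE² + ΔN²) = √(172.43² + (-409.40)²) = 444.23 m.

444.2 m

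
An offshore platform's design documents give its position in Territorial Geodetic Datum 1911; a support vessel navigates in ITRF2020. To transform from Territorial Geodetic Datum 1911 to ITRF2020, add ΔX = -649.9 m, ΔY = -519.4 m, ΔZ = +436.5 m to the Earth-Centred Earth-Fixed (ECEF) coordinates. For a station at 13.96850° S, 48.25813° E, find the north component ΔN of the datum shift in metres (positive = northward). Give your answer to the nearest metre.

At φ = -13.96850°, λ = 48.25813°: sin φ = -0.241388, cos φ = 0.970429, sin λ = 0.746152, cos λ = 0.665776.
ΔN = −sin φ cos λ·ΔX − sin φ sin λ·ΔY + cos φ·ΔZ = −(-0.241388)(0.665776)(-649.9) − (-0.241388)(0.746152)(-519.4) + (0.970429)(436.5) = 225.60 m.

ΔN = 226 m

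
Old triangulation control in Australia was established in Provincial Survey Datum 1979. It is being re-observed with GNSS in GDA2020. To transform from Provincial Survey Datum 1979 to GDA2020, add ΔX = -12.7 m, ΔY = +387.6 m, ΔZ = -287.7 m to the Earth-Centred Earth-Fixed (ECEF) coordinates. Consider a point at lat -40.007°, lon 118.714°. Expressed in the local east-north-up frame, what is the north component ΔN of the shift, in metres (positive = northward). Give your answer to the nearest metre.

ΔN = 2 m

At φ = -40.007°, λ = 118.714°: sin φ = -0.642881, cos φ = 0.765966, sin λ = 0.877029, cos λ = -0.480438.
ΔN = −sin φ cos λ·ΔX − sin φ sin λ·ΔY + cos φ·ΔZ = −(-0.642881)(-0.480438)(-12.7) − (-0.642881)(0.877029)(387.6) + (0.765966)(-287.7) = 2.09 m.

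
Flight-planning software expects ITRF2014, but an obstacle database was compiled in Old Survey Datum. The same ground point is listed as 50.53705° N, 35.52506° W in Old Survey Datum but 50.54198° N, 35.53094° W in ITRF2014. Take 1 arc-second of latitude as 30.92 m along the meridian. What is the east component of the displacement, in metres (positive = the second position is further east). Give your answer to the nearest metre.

ΔE = -416 m

Δφ = 50.54198° − 50.53705° = +0.00493°; Δλ = -35.53094° − -35.52506° = -0.00588°.
1° of latitude = 3600 × 30.92 = 111312 m.
ΔN = Δφ × 111312 = 548.8 m; ΔE = Δλ × 111312 × cos(50.53705°) = -0.00588 × 111312 × 0.635579 = -416.0 m.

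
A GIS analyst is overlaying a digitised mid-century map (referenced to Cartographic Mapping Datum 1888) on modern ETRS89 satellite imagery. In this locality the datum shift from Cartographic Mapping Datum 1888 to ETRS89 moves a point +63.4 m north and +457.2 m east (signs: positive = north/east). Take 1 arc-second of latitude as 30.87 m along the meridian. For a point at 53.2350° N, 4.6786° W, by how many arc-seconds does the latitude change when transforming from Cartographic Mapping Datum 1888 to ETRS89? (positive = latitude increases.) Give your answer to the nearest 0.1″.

Δφ = 2.1″

1″ of latitude = 30.87 m, so Δφ = 63.4 / 30.87 = 2.054″.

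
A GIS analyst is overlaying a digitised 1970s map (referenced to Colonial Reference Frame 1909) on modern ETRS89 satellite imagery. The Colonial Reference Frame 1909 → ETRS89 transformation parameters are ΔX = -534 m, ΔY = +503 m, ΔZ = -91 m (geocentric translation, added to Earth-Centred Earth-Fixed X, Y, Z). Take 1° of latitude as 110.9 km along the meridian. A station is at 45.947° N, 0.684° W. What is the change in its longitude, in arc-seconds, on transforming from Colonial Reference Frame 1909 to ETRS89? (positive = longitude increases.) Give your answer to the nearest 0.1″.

Δλ = 23.2″

sin φ = 0.718697, cos φ = 0.695323, sin λ = -0.011938, cos λ = 0.999929.
East component: ΔE = −sin λ·ΔX + cos λ·ΔY = −(-0.011938)(-534) + (0.999929)(503) = 496.59 m.
1° of latitude spans 110900 m; at latitude φ, 1° of longitude spans that × cos φ = 77111.4 m, so Δλ = 496.59 / 77111.4 × 3600 = 23.184″.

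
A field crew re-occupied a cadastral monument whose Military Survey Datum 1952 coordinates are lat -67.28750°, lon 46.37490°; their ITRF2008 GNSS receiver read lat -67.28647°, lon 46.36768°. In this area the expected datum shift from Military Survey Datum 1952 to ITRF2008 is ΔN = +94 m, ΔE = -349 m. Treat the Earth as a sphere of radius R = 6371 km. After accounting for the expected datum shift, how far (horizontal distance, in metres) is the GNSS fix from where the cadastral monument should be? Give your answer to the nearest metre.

44 m

Observed coordinate differences: Δφ = +0.00103°, Δλ = -0.00722°.
Converting to metres (1° lat = 111195 m, cos φ = 0.386107): observed ΔN = 114.5 m, observed ΔE = -310.0 m.
Subtracting the expected shift leaves a residual of 114.5 − (94) = 20.5 m north and -310.0 − (-349) = 39.0 m east.
Residual distance = √(20.5² + 39.0²) = 44.1 m.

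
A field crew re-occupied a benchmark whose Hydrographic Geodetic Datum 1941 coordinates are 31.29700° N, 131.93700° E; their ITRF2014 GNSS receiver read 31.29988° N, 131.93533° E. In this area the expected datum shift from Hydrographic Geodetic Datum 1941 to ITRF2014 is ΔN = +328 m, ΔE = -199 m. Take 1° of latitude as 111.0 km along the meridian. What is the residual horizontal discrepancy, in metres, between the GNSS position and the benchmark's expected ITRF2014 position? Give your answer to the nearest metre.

Observed coordinate differences: Δφ = +0.00288°, Δλ = -0.00167°.
Converting to metres (1° lat = 111000 m, cos φ = 0.854486): observed ΔN = 319.7 m, observed ΔE = -158.4 m.
Subtracting the expected shift leaves a residual of 319.7 − (328) = -8.3 m north and -158.4 − (-199) = 40.6 m east.
Residual distance = √((-8.3)² + 40.6²) = 41.4 m.

41 m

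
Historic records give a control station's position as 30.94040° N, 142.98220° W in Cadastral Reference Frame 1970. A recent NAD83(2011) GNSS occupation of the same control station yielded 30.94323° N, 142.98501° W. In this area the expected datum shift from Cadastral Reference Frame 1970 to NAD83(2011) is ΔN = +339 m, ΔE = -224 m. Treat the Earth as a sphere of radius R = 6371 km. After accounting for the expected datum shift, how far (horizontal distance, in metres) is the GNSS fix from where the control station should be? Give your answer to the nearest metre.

50 m

Observed coordinate differences: Δφ = +0.00283°, Δλ = -0.00281°.
Converting to metres (1° lat = 111195 m, cos φ = 0.857703): observed ΔN = 314.7 m, observed ΔE = -268.0 m.
Subtracting the expected shift leaves a residual of 314.7 − (339) = -24.3 m north and -268.0 − (-224) = -44.0 m east.
Residual distance = √((-24.3)² + (-44.0)²) = 50.3 m.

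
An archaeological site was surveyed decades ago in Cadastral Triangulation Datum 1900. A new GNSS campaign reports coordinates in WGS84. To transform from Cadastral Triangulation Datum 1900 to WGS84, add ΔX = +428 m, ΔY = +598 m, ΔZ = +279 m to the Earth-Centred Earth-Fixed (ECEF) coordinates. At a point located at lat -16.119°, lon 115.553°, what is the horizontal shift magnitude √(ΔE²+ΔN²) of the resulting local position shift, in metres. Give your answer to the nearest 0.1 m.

741.1 m

The local east axis at (φ, λ) is (−sin λ, cos λ, 0), so ΔE = −sin(115.553°)·428 + cos(115.553°)·598 = -644.08 m.
The local north axis is (−sin φ cos λ, −sin φ sin λ, cos φ), giving ΔN = -51.256 + 149.785 + 268.032 = 366.56 m.
Horizontal magnitude = √(ΔE² + ΔN²) = √((-644.08)² + 366.56²) = 741.09 m.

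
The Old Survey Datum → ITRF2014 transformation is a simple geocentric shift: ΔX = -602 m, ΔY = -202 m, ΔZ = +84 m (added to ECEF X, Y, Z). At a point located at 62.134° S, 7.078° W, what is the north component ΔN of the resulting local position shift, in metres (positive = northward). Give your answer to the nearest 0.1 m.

ΔN = -466.9 m

The local north axis is (−sin φ cos λ, −sin φ sin λ, cos φ), giving ΔN = -528.138 + 22.004 + 39.262 = -466.87 m.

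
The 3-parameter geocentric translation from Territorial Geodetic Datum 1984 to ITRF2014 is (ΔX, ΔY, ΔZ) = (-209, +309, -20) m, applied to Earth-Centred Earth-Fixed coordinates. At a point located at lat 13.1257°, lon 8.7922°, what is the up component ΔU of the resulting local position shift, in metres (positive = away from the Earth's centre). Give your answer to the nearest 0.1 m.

At φ = 13.1257°, λ = 8.7922°: sin φ = 0.227088, cos φ = 0.973874, sin λ = 0.152851, cos λ = 0.988249.
ΔU = cos φ cos λ·ΔX + cos φ sin λ·ΔY + sin φ·ΔZ = (0.973874)(0.988249)(-209) + (0.973874)(0.152851)(309) + (0.227088)(-20) = -159.69 m.

ΔU = -159.7 m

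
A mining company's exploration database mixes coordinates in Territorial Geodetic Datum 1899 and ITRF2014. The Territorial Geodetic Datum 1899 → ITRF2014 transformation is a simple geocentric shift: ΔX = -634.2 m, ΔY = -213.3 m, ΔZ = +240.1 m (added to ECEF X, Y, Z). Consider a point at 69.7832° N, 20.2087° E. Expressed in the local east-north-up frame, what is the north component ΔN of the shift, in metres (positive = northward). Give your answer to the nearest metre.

ΔN = 711 m

At φ = 69.7832°, λ = 20.2087°: sin φ = 0.938392, cos φ = 0.345573, sin λ = 0.345441, cos λ = 0.938441.
ΔN = −sin φ cos λ·ΔX − sin φ sin λ·ΔY + cos φ·ΔZ = −(0.938392)(0.938441)(-634.2) − (0.938392)(0.345441)(-213.3) + (0.345573)(240.1) = 710.61 m.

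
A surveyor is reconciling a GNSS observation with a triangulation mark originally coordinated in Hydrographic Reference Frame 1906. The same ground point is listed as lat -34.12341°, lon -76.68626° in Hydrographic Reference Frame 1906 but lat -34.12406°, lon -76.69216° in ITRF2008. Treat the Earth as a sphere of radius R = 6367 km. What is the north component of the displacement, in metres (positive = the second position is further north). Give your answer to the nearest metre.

ΔN = -72 m

Δφ = -34.12406° − -34.12341° = -0.00065°; Δλ = -76.69216° − -76.68626° = -0.00590°.
1° along a meridian = πR/180 = 111125 m.
ΔN = Δφ × 111125 = -72.2 m; ΔE = Δλ × 111125 × cos(-34.12341°) = -0.00590 × 111125 × 0.827831 = -542.8 m.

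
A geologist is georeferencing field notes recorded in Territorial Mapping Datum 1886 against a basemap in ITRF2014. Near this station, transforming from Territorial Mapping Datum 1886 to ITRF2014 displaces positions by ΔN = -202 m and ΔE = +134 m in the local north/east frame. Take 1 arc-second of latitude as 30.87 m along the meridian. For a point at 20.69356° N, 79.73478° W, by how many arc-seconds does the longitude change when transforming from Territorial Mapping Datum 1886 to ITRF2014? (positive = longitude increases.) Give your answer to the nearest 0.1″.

Δλ = 4.6″

At latitude 20.69356°, cos φ = 0.935484.
1″ of longitude at this latitude = 30.87 × cos φ = 28.8784 m, so Δλ = 134.0 / 28.8784 = 4.640″.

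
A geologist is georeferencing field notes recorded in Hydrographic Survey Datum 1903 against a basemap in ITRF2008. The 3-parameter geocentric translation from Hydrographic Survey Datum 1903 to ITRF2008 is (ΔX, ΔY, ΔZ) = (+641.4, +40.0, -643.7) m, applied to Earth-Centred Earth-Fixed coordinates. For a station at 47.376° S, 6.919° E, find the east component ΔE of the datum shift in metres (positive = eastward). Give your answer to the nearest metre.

The local east axis at (φ, λ) is (−sin λ, cos λ, 0), so ΔE = −sin(6.919°)·641.4 + cos(6.919°)·40.0 = -37.56 m.

ΔE = -38 m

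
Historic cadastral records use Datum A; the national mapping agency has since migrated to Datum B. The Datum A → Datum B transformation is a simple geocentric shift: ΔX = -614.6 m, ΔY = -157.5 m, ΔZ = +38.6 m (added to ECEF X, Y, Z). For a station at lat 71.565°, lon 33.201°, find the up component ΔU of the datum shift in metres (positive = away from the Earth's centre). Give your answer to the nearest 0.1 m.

The local up (radial) axis is (cos φ cos λ, cos φ sin λ, sin φ), giving ΔU = -162.627 − 27.273 + 36.619 = -153.28 m.

ΔU = -153.3 m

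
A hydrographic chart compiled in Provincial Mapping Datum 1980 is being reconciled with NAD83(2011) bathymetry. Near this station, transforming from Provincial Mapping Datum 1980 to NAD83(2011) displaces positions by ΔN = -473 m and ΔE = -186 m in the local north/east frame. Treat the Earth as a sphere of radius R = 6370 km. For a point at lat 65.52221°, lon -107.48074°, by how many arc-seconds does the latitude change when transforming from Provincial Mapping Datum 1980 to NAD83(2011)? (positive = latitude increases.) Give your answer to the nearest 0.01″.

Δφ = -15.32″

On a sphere of radius R, 1 rad of latitude = R, so Δφ = ΔN / R = -473.0 / 6370000 = -7.4254e-05 rad = -15.316″.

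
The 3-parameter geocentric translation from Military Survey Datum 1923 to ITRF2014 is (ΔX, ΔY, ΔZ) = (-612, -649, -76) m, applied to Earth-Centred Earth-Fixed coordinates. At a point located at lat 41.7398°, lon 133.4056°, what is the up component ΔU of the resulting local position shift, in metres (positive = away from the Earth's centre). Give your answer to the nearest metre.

ΔU = -89 m

The local up (radial) axis is (cos φ cos λ, cos φ sin λ, sin φ), giving ΔU = 313.798 − 351.824 − 50.597 = -88.62 m.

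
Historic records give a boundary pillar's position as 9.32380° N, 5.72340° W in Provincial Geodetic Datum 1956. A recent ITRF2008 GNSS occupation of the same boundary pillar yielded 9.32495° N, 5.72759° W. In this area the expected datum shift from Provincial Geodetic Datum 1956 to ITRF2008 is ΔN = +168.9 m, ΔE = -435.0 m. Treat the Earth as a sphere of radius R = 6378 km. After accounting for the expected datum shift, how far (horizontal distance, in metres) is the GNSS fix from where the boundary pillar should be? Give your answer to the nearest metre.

Observed coordinate differences: Δφ = +0.00115°, Δλ = -0.00419°.
Converting to metres (1° lat = 111317 m, cos φ = 0.986789): observed ΔN = 128.0 m, observed ΔE = -460.3 m.
Subtracting the expected shift leaves a residual of 128.0 − (168.9) = -40.9 m north and -460.3 − (-435.0) = -25.3 m east.
Residual distance = √((-40.9)² + (-25.3)²) = 48.1 m.

48 m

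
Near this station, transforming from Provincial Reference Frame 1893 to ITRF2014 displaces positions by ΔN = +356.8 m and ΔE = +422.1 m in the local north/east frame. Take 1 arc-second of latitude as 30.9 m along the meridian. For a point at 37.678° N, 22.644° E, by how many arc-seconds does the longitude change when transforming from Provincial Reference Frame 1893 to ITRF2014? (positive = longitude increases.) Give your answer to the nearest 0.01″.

At latitude 37.678°, cos φ = 0.791458.
1″ of longitude at this latitude = 30.90 × cos φ = 24.4561 m, so Δλ = 422.1 / 24.4561 = 17.260″.

Δλ = 17.26″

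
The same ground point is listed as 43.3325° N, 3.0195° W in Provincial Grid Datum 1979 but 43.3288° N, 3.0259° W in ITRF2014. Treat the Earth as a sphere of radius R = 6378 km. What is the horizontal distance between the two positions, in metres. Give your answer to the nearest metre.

662 m

Δφ = 43.3288° − 43.3325° = -0.0037°; Δλ = -3.0259° − -3.0195° = -0.0064°.
1° along a meridian = πR/180 = 111317 m.
ΔN = Δφ × 111317 = -411.9 m; ΔE = Δλ × 111317 × cos(43.3325°) = -0.0064 × 111317 × 0.727384 = -518.2 m.
Distance = √(ΔE² + ΔN²) = √((-518.2)² + (-411.9)²) = 662.0 m.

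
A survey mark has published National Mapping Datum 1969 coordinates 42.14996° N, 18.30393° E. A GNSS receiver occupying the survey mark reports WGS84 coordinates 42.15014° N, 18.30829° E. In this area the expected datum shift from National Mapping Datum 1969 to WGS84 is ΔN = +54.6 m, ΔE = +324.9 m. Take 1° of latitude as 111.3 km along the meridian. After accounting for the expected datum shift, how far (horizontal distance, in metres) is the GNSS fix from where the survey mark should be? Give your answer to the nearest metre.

49 m

Observed coordinate differences: Δφ = +0.00018°, Δλ = +0.00436°.
Converting to metres (1° lat = 111300 m, cos φ = 0.741391): observed ΔN = 20.0 m, observed ΔE = 359.8 m.
Subtracting the expected shift leaves a residual of 20.0 − (54.6) = -34.6 m north and 359.8 − (324.9) = 34.9 m east.
Residual distance = √((-34.6)² + 34.9²) = 49.1 m.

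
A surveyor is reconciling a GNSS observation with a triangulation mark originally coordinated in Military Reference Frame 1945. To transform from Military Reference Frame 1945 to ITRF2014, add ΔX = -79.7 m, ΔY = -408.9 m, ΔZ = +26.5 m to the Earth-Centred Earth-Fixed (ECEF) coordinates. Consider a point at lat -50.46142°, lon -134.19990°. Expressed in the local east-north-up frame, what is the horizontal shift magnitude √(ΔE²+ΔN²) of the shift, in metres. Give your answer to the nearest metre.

At φ = -50.46142°, λ = -134.19990°: sin φ = -0.771196, cos φ = 0.636598, sin λ = -0.716912, cos λ = -0.697164.
ΔE = −sin λ·ΔX + cos λ·ΔY = −(-0.716912)·(-79.7) + (-0.697164)·(-408.9) = 227.93 m.
ΔN = −sin φ cos λ·ΔX − sin φ sin λ·ΔY + cos φ·ΔZ = −(-0.771196)(-0.697164)(-79.7) − (-0.771196)(-0.716912)(-408.9) + (0.636598)(26.5) = 285.79 m.
Horizontal magnitude = √(ΔE² + ΔN²) = √(227.93² + 285.79²) = 365.56 m.

366 m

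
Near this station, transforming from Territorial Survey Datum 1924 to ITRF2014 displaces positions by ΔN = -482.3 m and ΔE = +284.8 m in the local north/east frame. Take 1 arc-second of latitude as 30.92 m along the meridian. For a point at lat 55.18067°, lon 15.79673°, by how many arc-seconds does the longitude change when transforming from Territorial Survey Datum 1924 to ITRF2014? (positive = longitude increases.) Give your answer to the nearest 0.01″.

Δλ = 16.13″

At latitude 55.18067°, cos φ = 0.570991.
1″ of longitude at this latitude = 30.92 × cos φ = 17.6550 m, so Δλ = 284.8 / 17.6550 = 16.131″.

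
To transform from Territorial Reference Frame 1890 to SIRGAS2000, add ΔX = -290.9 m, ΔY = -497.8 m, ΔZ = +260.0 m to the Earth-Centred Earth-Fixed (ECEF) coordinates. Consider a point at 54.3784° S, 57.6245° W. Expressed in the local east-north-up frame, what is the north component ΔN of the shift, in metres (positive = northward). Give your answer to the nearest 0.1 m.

The local north axis is (−sin φ cos λ, −sin φ sin λ, cos φ), giving ΔN = -126.620 + 341.752 + 151.432 = 366.56 m.

ΔN = 366.6 m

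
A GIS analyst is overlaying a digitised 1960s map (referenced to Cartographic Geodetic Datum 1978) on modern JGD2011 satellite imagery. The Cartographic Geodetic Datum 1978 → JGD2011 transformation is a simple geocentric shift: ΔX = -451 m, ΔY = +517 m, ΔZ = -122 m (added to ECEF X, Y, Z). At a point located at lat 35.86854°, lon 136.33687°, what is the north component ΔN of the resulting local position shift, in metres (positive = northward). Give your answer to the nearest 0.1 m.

At φ = 35.86854°, λ = 136.33687°: sin φ = 0.585927, cos φ = 0.810363, sin λ = 0.690417, cos λ = -0.723412.
ΔN = −sin φ cos λ·ΔX − sin φ sin λ·ΔY + cos φ·ΔZ = −(0.585927)(-0.723412)(-451) − (0.585927)(0.690417)(517) + (0.810363)(-122) = -499.17 m.

ΔN = -499.2 m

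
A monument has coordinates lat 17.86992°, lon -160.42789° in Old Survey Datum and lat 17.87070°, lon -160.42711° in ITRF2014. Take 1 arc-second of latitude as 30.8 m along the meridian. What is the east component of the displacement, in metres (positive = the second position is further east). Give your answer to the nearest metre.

ΔE = 82 m

Δφ = 17.87070° − 17.86992° = +0.00078°; Δλ = -160.42711° − -160.42789° = +0.00078°.
1° of latitude = 3600 × 30.80 = 110880 m.
ΔN = Δφ × 110880 = 86.5 m; ΔE = Δλ × 110880 × cos(17.86992°) = +0.00078 × 110880 × 0.951756 = 82.3 m.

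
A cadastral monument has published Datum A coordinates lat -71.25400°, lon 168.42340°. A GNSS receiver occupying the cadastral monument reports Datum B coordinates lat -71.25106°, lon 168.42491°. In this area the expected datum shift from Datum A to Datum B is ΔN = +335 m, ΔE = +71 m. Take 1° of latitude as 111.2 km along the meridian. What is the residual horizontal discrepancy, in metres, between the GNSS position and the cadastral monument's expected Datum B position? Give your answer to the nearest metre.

19 m

Observed coordinate differences: Δφ = +0.00294°, Δλ = +0.00151°.
Converting to metres (1° lat = 111200 m, cos φ = 0.321373): observed ΔN = 326.9 m, observed ΔE = 54.0 m.
Subtracting the expected shift leaves a residual of 326.9 − (335) = -8.1 m north and 54.0 − (71) = -17.0 m east.
Residual distance = √((-8.1)² + (-17.0)²) = 18.9 m.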